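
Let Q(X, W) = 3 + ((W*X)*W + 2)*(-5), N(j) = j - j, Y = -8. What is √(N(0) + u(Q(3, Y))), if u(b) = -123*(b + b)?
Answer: √237882 ≈ 487.73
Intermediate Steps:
N(j) = 0
Q(X, W) = -7 - 5*X*W² (Q(X, W) = 3 + (X*W² + 2)*(-5) = 3 + (2 + X*W²)*(-5) = 3 + (-10 - 5*X*W²) = -7 - 5*X*W²)
u(b) = -246*b
√(N(0) + u(Q(3, Y))) = √(0 - 246*(-7 - 5*3*(-8)²)) = √(0 - 246*(-7 - 5*3*64)) = √(0 - 246*(-7 - 960)) = √(0 - 246*(-967)) = √(0 + 237882) = √237882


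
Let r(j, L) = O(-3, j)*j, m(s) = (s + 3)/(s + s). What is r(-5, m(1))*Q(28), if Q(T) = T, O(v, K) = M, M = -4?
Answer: 560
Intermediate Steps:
O(v, K) = -4
m(s) = (3 + s)/(2*s) (m(s) = (3 + s)/((2*s)) = (3 + s)*(1/(2*s)) = (3 + s)/(2*s))
r(j, L) = -4*j
r(-5, m(1))*Q(28) = -4*(-5)*28 = 20*28 = 560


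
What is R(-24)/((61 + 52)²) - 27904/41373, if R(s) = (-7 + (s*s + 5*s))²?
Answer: 7984531997/528291837 ≈ 15.114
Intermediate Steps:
R(s) = (-7 + s² + 5*s)² (R(s) = (-7 + (s² + 5*s))² = (-7 + s² + 5*s)²)
R(-24)/((61 + 52)²) - 27904/41373 = (-7 + (-24)² + 5*(-24))²/((61 + 52)²) - 27904/41373 = (-7 + 576 - 120)²/(113²) - 27904*1/41373 = 449²/12769 - 27904/41373 = 201601*(1/12769) - 27904/41373 = 201601/12769 - 27904/41373 = 7984531997/528291837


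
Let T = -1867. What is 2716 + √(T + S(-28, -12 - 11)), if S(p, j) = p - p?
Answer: 2716 + I*√1867 ≈ 2716.0 + 43.209*I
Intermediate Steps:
S(p, j) = 0
2716 + √(T + S(-28, -12 - 11)) = 2716 + √(-1867 + 0) = 2716 + √(-1867) = 2716 + I*√1867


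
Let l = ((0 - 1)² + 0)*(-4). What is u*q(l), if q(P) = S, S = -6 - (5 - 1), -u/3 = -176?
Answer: -5280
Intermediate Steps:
u = 528 (u = -3*(-176) = 528)
l = -4 (l = ((-1)² + 0)*(-4) = (1 + 0)*(-4) = 1*(-4) = -4)
S = -10 (S = -6 - 1*4 = -6 - 4 = -10)
q(P) = -10
u*q(l) = 528*(-10) = -5280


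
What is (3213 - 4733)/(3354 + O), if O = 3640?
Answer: -760/3497 ≈ -0.21733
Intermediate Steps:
(3213 - 4733)/(3354 + O) = (3213 - 4733)/(3354 + 3640) = -1520/6994 = -1520*1/6994 = -760/3497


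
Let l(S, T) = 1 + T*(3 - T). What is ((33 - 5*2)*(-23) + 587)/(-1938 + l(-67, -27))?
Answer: -58/2747 ≈ -0.021114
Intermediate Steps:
((33 - 5*2)*(-23) + 587)/(-1938 + l(-67, -27)) = ((33 - 5*2)*(-23) + 587)/(-1938 + (1 - 1*(-27)² + 3*(-27))) = ((33 - 10)*(-23) + 587)/(-1938 + (1 - 1*729 - 81)) = (23*(-23) + 587)/(-1938 + (1 - 729 - 81)) = (-529 + 587)/(-1938 - 809) = 58/(-2747) = 58*(-1/2747) = -58/2747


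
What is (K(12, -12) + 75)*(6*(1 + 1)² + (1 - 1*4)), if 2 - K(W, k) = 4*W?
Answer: 609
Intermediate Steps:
K(W, k) = 2 - 4*W
(K(12, -12) + 75)*(6*(1 + 1)² + (1 - 1*4)) = ((2 - 4*12) + 75)*(6*(1 + 1)² + (1 - 1*4)) = ((2 - 48) + 75)*(6*2² + (1 - 4)) = (-46 + 75)*(6*4 - 3) = 29*(24 - 3) = 29*21 = 609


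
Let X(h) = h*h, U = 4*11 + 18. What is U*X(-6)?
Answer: 2232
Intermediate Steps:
U = 62 (U = 44 + 18 = 62)
X(h) = h²
U*X(-6) = 62*(-6)² = 62*36 = 2232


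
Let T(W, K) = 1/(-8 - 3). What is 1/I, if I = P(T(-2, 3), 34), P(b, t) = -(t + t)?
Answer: -1/68 ≈ -0.014706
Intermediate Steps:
T(W, K) = -1/11 (T(W, K) = 1/(-11) = -1/11)
P(b, t) = -2*t
I = -68 (I = -2*34 = -68)
1/I = 1/(-68) = -1/68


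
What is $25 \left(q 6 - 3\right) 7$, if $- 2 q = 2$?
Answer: $-1575$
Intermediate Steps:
$q = -1$ ($q = \left(- \frac{1}{2}\right) 2 = -1$)
$25 \left(q 6 - 3\right) 7 = 25 \left(\left(-1\right) 6 - 3\right) 7 = 25 \left(-6 - 3\right) 7 = 25 \left(-9\right) 7 = \left(-225\right) 7 = -1575$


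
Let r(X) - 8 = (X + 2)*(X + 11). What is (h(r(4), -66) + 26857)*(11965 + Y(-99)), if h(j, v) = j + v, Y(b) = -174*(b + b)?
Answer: 1248106713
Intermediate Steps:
Y(b) = -348*b
r(X) = 8 + (2 + X)*(11 + X) (r(X) = 8 + (X + 2)*(X + 11) = 8 + (2 + X)*(11 + X))
(h(r(4), -66) + 26857)*(11965 + Y(-99)) = (((30 + 4² + 13*4) - 66) + 26857)*(11965 - 348*(-99)) = (((30 + 16 + 52) - 66) + 26857)*(11965 + 34452) = ((98 - 66) + 26857)*46417 = (32 + 26857)*46417 = 26889*46417 = 1248106713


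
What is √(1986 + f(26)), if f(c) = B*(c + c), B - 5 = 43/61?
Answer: √8493762/61 ≈ 47.777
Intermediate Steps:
B = 348/61 (B = 5 + 43/61 = 348/61 ≈ 5.7049)
f(c) = 696*c/61 (f(c) = 348*(c + c)/61 = 348*(2*c)/61 = 696*c/61)
√(1986 + f(26)) = √(1986 + (696/61)*26) = √(1986 + 18096/61) = √(139242/61) = √8493762/61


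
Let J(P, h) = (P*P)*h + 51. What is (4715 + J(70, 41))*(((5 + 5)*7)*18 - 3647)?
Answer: -490924742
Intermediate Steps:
J(P, h) = 51 + h*P² (J(P, h) = P²*h + 51 = h*P² + 51 = 51 + h*P²)
(4715 + J(70, 41))*(((5 + 5)*7)*18 - 3647) = (4715 + (51 + 41*70²))*(((5 + 5)*7)*18 - 3647) = (4715 + (51 + 41*4900))*((10*7)*18 - 3647) = (4715 + (51 + 200900))*(70*18 - 3647) = (4715 + 200951)*(1260 - 3647) = 205666*(-2387) = -490924742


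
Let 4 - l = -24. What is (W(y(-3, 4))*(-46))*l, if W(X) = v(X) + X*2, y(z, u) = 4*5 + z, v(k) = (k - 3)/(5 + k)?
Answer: -490728/11 ≈ -44612.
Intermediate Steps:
l = 28 (l = 4 - 1*(-24) = 4 + 24 = 28)
v(k) = (-3 + k)/(5 + k)
y(z, u) = 20 + z
W(X) = 2*X + (-3 + X)/(5 + X) (W(X) = (-3 + X)/(5 + X) + X*2 = (-3 + X)/(5 + X) + 2*X = 2*X + (-3 + X)/(5 + X))
(W(y(-3, 4))*(-46))*l = (((-3 + (20 - 3) + 2*(20 - 3)*(5 + (20 - 3)))/(5 + (20 - 3)))*(-46))*28 = (((-3 + 17 + 2*17*(5 + 17))/(5 + 17))*(-46))*28 = (((-3 + 17 + 2*17*22)/22)*(-46))*28 = (((-3 + 17 + 748)/22)*(-46))*28 = (((1/22)*762)*(-46))*28 = ((381/11)*(-46))*28 = -17526/11*28 = -490728/11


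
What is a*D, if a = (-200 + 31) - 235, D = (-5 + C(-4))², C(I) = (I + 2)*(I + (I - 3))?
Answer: -116756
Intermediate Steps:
C(I) = (-3 + 2*I)*(2 + I) (C(I) = (2 + I)*(I + (-3 + I)) = (2 + I)*(-3 + 2*I) = (-3 + 2*I)*(2 + I))
D = 289 (D = (-5 + (-6 - 4 + 2*(-4)²))² = (-5 + (-6 - 4 + 2*16))² = (-5 + (-6 - 4 + 32))² = (-5 + 22)² = 17² = 289)
a = -404 (a = -169 - 235 = -404)
a*D = -404*289 = -116756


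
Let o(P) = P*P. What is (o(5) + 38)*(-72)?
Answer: -4536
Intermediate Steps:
o(P) = P**2
(o(5) + 38)*(-72) = (5**2 + 38)*(-72) = (25 + 38)*(-72) = 63*(-72) = -4536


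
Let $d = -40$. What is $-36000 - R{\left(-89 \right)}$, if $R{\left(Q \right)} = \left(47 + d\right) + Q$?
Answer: $-35918$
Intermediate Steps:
$R{\left(Q \right)} = 7 + Q$ ($R{\left(Q \right)} = \left(47 - 40\right) + Q = 7 + Q$)
$-36000 - R{\left(-89 \right)} = -36000 - \left(7 - 89\right) = -36000 - -82 = -36000 + 82 = -35918$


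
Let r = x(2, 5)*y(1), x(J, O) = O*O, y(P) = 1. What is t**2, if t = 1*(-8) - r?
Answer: 1089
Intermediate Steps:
x(J, O) = O**2
r = 25 (r = 5**2*1 = 25*1 = 25)
t = -33 (t = 1*(-8) - 1*25 = -8 - 25 = -33)
t**2 = (-33)**2 = 1089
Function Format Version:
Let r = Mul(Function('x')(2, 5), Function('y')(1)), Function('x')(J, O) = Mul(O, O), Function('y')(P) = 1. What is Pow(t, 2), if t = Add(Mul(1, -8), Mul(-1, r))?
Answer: 1089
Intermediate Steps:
Function('x')(J, O) = Pow(O, 2)
r = 25 (r = Mul(Pow(5, 2), 1) = Mul(25, 1) = 25)
t = -33 (t = Add(Mul(1, -8), Mul(-1, 25)) = Add(-8, -25) = -33)
Pow(t, 2) = Pow(-33, 2) = 1089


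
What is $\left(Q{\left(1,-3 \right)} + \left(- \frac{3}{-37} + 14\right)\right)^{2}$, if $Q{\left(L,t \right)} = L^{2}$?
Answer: $\frac{311364}{1369} \approx 227.44$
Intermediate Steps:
$\left(Q{\left(1,-3 \right)} + \left(- \frac{3}{-37} + 14\right)\right)^{2} = \left(1^{2} + \left(- \frac{3}{-37} + 14\right)\right)^{2} = \left(1 + \left(\left(-3\right) \left(- \frac{1}{37}\right) + 14\right)\right)^{2} = \left(1 + \left(\frac{3}{37} + 14\right)\right)^{2} = \left(1 + \frac{521}{37}\right)^{2} = \left(\frac{558}{37}\right)^{2} = \frac{311364}{1369}$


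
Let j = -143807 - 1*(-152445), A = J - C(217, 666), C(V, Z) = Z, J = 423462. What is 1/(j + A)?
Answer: 1/431434 ≈ 2.3179e-6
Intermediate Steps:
A = 422796 (A = 423462 - 1*666 = 423462 - 666 = 422796)
j = 8638 (j = -143807 + 152445 = 8638)
1/(j + A) = 1/(8638 + 422796) = 1/431434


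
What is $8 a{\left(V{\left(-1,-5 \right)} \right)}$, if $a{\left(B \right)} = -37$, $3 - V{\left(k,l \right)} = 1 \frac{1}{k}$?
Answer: $-296$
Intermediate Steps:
$V{\left(k,l \right)} = 3 - \frac{1}{k}$ ($V{\left(k,l \right)} = 3 - 1 \frac{1}{k} = 3 - \frac{1}{k}$)
$8 a{\left(V{\left(-1,-5 \right)} \right)} = 8 \left(-37\right) = -296$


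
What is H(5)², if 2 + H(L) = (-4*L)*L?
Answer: 10404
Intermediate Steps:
H(L) = -2 - 4*L² (H(L) = -2 + (-4*L)*L = -2 - 4*L²)
H(5)² = (-2 - 4*5²)² = (-2 - 4*25)² = (-2 - 100)² = (-102)² = 10404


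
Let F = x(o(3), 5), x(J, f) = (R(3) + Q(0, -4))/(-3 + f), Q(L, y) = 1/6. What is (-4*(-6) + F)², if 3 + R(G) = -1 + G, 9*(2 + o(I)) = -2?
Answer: 80089/144 ≈ 556.17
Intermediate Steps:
o(I) = -20/9 (o(I) = -2 + (⅑)*(-2) = -2 - 2/9 = -20/9)
R(G) = -4 + G (R(G) = -3 + (-1 + G) = -4 + G)
Q(L, y) = ⅙
x(J, f) = -5/(6*(-3 + f)) (x(J, f) = ((-4 + 3) + ⅙)/(-3 + f) = (-1 + ⅙)/(-3 + f) = -5/(6*(-3 + f)))
F = -5/12 (F = -5/(-18 + 6*5) = -5/(-18 + 30) = -5/12 ≈ -0.41667)
(-4*(-6) + F)² = (-4*(-6) - 5/12)² = (24 - 5/12)² = (283/12)² = 80089/144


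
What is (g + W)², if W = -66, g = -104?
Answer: 28900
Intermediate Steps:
(g + W)² = (-104 - 66)² = (-170)² = 28900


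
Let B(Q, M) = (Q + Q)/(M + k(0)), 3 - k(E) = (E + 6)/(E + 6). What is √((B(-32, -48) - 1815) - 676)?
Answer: I*√1317003/23 ≈ 49.896*I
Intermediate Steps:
k(E) = 2 (k(E) = 3 - (E + 6)/(E + 6) = 3 - (6 + E)/(6 + E) = 3 - 1*1 = 3 - 1 = 2)
B(Q, M) = 2*Q/(2 + M) (B(Q, M) = (Q + Q)/(M + 2) = (2*Q)/(2 + M) = 2*Q/(2 + M))
√((B(-32, -48) - 1815) - 676) = √((2*(-32)/(2 - 48) - 1815) - 676) = √((2*(-32)/(-46) - 1815) - 676) = √((2*(-32)*(-1/46) - 1815) - 676) = √((32/23 - 1815) - 676) = √(-41713/23 - 676) = √(-57261/23) = I*√1317003/23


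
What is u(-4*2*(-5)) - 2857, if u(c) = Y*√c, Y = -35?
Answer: -2857 - 70*√10 ≈ -3078.4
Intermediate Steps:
u(c) = -35*√c
u(-4*2*(-5)) - 2857 = -35*2*√10 - 2857 = -70*√10 - 2857 = -2857 - 70*√10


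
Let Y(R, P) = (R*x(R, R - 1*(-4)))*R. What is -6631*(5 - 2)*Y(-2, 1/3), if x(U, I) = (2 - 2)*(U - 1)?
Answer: 0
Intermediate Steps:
x(U, I) = 0 (x(U, I) = 0*(-1 + U) = 0)
Y(R, P) = 0 (Y(R, P) = (R*0)*R = 0*R = 0)
-6631*(5 - 2)*Y(-2, 1/3) = -6631*(5 - 2)*0 = -19893*0 = -6631*0 = 0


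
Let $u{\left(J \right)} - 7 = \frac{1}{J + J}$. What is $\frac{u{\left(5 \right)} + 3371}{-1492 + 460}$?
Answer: $- \frac{33781}{10320} \approx -3.2734$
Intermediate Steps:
$u{\left(J \right)} = 7 + \frac{1}{2 J}$ ($u{\left(J \right)} = 7 + \frac{1}{J + J} = 7 + \frac{1}{2 J}$)
$\frac{u{\left(5 \right)} + 3371}{-1492 + 460} = \frac{\left(7 + \frac{1}{2 \cdot 5}\right) + 3371}{-1492 + 460} = \frac{\left(7 + \frac{1}{2} \cdot \frac{1}{5}\right) + 3371}{-1032} = \left(\left(7 + \frac{1}{10}\right) + 3371\right) \left(- \frac{1}{1032}\right) = \left(\frac{71}{10} + 3371\right) \left(- \frac{1}{1032}\right) = \frac{33781}{10} \left(- \frac{1}{1032}\right) = - \frac{33781}{10320}$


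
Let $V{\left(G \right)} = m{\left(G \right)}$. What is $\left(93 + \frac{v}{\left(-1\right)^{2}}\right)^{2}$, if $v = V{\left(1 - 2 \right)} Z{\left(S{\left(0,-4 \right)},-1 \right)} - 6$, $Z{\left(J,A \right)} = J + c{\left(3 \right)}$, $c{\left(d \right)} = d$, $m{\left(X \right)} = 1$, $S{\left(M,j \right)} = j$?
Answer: $7396$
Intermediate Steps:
$V{\left(G \right)} = 1$
$Z{\left(J,A \right)} = 3 + J$ ($Z{\left(J,A \right)} = J + 3 = 3 + J$)
$v = -7$ ($v = 1 \left(3 - 4\right) - 6 = 1 \left(-1\right) - 6 = -1 - 6 = -7$)
$\left(93 + \frac{v}{\left(-1\right)^{2}}\right)^{2} = \left(93 - \frac{7}{\left(-1\right)^{2}}\right)^{2} = \left(93 - \frac{7}{1}\right)^{2} = \left(93 - 7\right)^{2} = 86^{2} = 7396$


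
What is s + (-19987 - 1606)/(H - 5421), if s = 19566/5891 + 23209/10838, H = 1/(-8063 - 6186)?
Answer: 11646349430569179/1232940099155035 ≈ 9.4460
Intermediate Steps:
H = -1/14249 (H = 1/(-14249) = -1/14249 ≈ -7.0180e-5)
s = 348780527/63846658 (s = 19566*(1/5891) + 23209*(1/10838) = 19566/5891 + 23209/10838 = 348780527/63846658 ≈ 5.4628)
s + (-19987 - 1606)/(H - 5421) = 348780527/63846658 + (-19987 - 1606)/(-1/14249 - 5421) = 348780527/63846658 - 21593/(-77243830/14249) = 348780527/63846658 - 21593*(-14249/77243830) = 348780527/63846658 + 307678657/77243830 = 11646349430569179/1232940099155035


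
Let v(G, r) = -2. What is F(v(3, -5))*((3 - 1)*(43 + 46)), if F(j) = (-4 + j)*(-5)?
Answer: 5340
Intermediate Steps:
F(j) = 20 - 5*j
F(v(3, -5))*((3 - 1)*(43 + 46)) = (20 - 5*(-2))*((3 - 1)*(43 + 46)) = (20 + 10)*(2*89) = 30*178 = 5340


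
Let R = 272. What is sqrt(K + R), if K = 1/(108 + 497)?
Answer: 43*sqrt(445)/55 ≈ 16.492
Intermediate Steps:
K = 1/605 ≈ 0.0016529
sqrt(K + R) = sqrt(1/605 + 272) = sqrt(164561/605) = 43*sqrt(445)/55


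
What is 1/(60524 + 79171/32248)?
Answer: 32248/1951857123 ≈ 1.6522e-5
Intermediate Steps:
1/(60524 + 79171/32248) = 1/(1951857123/32248) = 32248/1951857123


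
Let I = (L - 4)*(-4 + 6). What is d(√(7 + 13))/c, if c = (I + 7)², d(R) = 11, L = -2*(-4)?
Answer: 11/225 ≈ 0.048889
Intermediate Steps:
L = 8
I = 8 (I = (8 - 4)*(-4 + 6) = 4*2 = 8)
c = 225 (c = (8 + 7)² = 15² = 225)
d(√(7 + 13))/c = 11/225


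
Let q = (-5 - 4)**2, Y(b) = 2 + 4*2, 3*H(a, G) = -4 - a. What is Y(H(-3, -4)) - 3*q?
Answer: -233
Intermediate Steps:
H(a, G) = -4/3 - a/3 (H(a, G) = (-4 - a)/3 = -4/3 - a/3)
Y(b) = 10 (Y(b) = 2 + 8 = 10)
q = 81 (q = (-9)**2 = 81)
Y(H(-3, -4)) - 3*q = 10 - 3*81 = 10 - 243 = -233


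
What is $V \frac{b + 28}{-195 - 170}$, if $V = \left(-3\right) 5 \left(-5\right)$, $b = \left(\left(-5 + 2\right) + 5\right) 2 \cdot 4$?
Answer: $- \frac{660}{73} \approx -9.0411$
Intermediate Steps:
$b = 16$ ($b = \left(-3 + 5\right) 2 \cdot 4 = 2 \cdot 2 \cdot 4 = 4 \cdot 4 = 16$)
$V = 75$ ($V = \left(-15\right) \left(-5\right) = 75$)
$V \frac{b + 28}{-195 - 170} = 75 \frac{16 + 28}{-195 - 170} = 75 \frac{44}{-365} = 75 \cdot 44 \left(- \frac{1}{365}\right) = 75 \left(- \frac{44}{365}\right) = - \frac{660}{73}$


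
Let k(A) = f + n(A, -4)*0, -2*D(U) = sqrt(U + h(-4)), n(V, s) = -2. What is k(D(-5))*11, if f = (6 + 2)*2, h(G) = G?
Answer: 176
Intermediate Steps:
f = 16 (f = 8*2 = 16)
D(U) = -sqrt(-4 + U)/2 (D(U) = -sqrt(U - 4)/2 = -sqrt(-4 + U)/2)
k(A) = 16 (k(A) = 16 - 2*0 = 16 + 0 = 16)
k(D(-5))*11 = 16*11 = 176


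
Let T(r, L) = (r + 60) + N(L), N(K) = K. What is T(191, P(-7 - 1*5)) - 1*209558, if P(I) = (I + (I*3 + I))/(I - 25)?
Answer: -7744299/37 ≈ -2.0931e+5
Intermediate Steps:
P(I) = 5*I/(-25 + I) (P(I) = (I + (3*I + I))/(-25 + I) = (I + 4*I)/(-25 + I) = (5*I)/(-25 + I) = 5*I/(-25 + I))
T(r, L) = 60 + L + r (T(r, L) = (r + 60) + L = (60 + r) + L = 60 + L + r)
T(191, P(-7 - 1*5)) - 1*209558 = (60 + 5*(-7 - 1*5)/(-25 + (-7 - 1*5)) + 191) - 1*209558 = (60 + 5*(-7 - 5)/(-25 + (-7 - 5)) + 191) - 209558 = (60 + 5*(-12)/(-25 - 12) + 191) - 209558 = (60 + 5*(-12)/(-37) + 191) - 209558 = (60 + 5*(-12)*(-1/37) + 191) - 209558 = (60 + 60/37 + 191) - 209558 = 9347/37 - 209558 = -7744299/37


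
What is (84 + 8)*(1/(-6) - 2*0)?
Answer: -46/3 ≈ -15.333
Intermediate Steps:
(84 + 8)*(1/(-6) - 2*0) = 92*(-1/6 + 0) = 92*(-1/6) = -46/3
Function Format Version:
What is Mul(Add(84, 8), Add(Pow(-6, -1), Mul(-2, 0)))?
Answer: Rational(-46, 3) ≈ -15.333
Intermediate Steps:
Mul(Add(84, 8), Add(Pow(-6, -1), Mul(-2, 0))) = Mul(92, Add(Rational(-1, 6), 0)) = Mul(92, Rational(-1, 6)) = Rational(-46, 3)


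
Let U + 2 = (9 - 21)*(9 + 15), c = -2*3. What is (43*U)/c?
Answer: 6235/3 ≈ 2078.3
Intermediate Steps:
c = -6
U = -290 (U = -2 + (9 - 21)*(9 + 15) = -2 - 12*24 = -2 - 288 = -290)
(43*U)/c = (43*(-290))/(-6) = -12470*(-⅙) = 6235/3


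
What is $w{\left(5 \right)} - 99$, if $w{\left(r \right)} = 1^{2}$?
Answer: $-98$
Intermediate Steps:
$w{\left(r \right)} = 1$
$w{\left(5 \right)} - 99 = 1 - 99 = -98$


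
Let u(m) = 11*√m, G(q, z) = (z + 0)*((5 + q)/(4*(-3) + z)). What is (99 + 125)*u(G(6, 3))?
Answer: 2464*I*√33/3 ≈ 4718.2*I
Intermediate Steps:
G(q, z) = z*(5 + q)/(-12 + z) (G(q, z) = z*((5 + q)/(-12 + z)) = z*(5 + q)/(-12 + z))
(99 + 125)*u(G(6, 3)) = (99 + 125)*(11*√(3*(5 + 6)/(-12 + 3))) = 224*(11*√(3*11/(-9))) = 224*(11*√(3*(-⅑)*11)) = 224*(11*√(-11/3)) = 224*(11*(I*√33/3)) = 224*(11*I*√33/3) = 2464*I*√33/3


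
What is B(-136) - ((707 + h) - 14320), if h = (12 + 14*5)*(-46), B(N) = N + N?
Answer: 17113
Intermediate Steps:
B(N) = 2*N
h = -3772 (h = (12 + 70)*(-46) = 82*(-46) = -3772)
B(-136) - ((707 + h) - 14320) = 2*(-136) - ((707 - 3772) - 14320) = -272 - (-3065 - 14320) = -272 - 1*(-17385) = -272 + 17385 = 17113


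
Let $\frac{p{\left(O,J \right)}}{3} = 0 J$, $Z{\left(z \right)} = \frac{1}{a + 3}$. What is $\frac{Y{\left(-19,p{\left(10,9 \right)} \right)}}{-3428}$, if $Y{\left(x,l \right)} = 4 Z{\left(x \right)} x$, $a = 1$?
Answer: $\frac{19}{3428} \approx 0.0055426$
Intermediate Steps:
$Z{\left(z \right)} = \frac{1}{4}$ ($Z{\left(z \right)} = \frac{1}{1 + 3} = \frac{1}{4}$)
$p{\left(O,J \right)} = 0$ ($p{\left(O,J \right)} = 3 \cdot 0 J = 3 \cdot 0 = 0$)
$Y{\left(x,l \right)} = x$ ($Y{\left(x,l \right)} = 4 \cdot \frac{1}{4} x = 1 x = x$)
$\frac{Y{\left(-19,p{\left(10,9 \right)} \right)}}{-3428} = - \frac{19}{-3428} = \left(-19\right) \left(- \frac{1}{3428}\right) = \frac{19}{3428}$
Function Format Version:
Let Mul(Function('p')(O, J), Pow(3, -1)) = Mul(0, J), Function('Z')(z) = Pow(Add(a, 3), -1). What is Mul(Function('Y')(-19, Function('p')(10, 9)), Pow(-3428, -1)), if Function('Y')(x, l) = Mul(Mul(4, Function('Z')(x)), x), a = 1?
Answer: Rational(19, 3428) ≈ 0.0055426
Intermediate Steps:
Function('Z')(z) = Rational(1, 4) (Function('Z')(z) = Pow(Add(1, 3), -1) = Pow(4, -1) = Rational(1, 4))
Function('p')(O, J) = 0 (Function('p')(O, J) = Mul(3, Mul(0, J)) = Mul(3, 0) = 0)
Function('Y')(x, l) = x (Function('Y')(x, l) = Mul(Mul(4, Rational(1, 4)), x) = Mul(1, x) = x)
Mul(Function('Y')(-19, Function('p')(10, 9)), Pow(-3428, -1)) = Mul(-19, Pow(-3428, -1)) = Mul(-19, Rational(-1, 3428)) = Rational(19, 3428)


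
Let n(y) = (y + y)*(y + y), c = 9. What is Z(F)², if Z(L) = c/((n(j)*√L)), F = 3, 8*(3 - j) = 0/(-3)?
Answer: 1/48 ≈ 0.020833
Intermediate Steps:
j = 3 (j = 3 - 0/(-3) = 3 - 0*(-1)/3 = 3 - ⅛*0 = 3 + 0 = 3)
n(y) = 4*y² (n(y) = (2*y)*(2*y) = 4*y²)
Z(L) = 1/(4*√L) (Z(L) = 9/(((4*3²)*√L)) = 9/(((4*9)*√L)) = 9/((36*√L)) = 9*(1/(36*√L)) = 1/(4*√L))
Z(F)² = (1/(4*√3))² = ((√3/3)/4)² = (√3/12)² = 1/48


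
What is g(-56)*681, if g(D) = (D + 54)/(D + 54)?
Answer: 681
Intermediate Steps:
g(D) = 1 (g(D) = (54 + D)/(54 + D) = 1)
g(-56)*681 = 1*681 = 681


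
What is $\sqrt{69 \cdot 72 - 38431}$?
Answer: $i \sqrt{33463} \approx 182.93 i$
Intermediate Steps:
$\sqrt{69 \cdot 72 - 38431} = \sqrt{4968 - 38431} = \sqrt{-33463} = i \sqrt{33463}$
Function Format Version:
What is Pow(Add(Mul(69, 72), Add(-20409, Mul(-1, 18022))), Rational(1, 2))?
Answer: Mul(I, Pow(33463, Rational(1, 2))) ≈ Mul(182.93, I)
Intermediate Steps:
Pow(Add(Mul(69, 72), Add(-20409, Mul(-1, 18022))), Rational(1, 2)) = Pow(Add(4968, Add(-20409, -18022)), Rational(1, 2)) = Pow(Add(4968, -38431), Rational(1, 2)) = Pow(-33463, Rational(1, 2)) = Mul(I, Pow(33463, Rational(1, 2)))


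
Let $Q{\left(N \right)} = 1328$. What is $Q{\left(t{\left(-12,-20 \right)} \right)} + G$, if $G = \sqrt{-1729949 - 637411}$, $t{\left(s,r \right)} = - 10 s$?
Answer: $1328 + 24 i \sqrt{4110} \approx 1328.0 + 1538.6 i$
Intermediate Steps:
$G = 24 i \sqrt{4110}$ ($G = \sqrt{-2367360} = 24 i \sqrt{4110} \approx 1538.6 i$)
$Q{\left(t{\left(-12,-20 \right)} \right)} + G = 1328 + 24 i \sqrt{4110}$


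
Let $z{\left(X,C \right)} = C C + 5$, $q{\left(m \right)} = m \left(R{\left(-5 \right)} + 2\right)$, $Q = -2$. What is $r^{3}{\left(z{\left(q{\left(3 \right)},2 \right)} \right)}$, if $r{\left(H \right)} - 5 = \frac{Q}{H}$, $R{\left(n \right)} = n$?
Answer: $\frac{79507}{729} \approx 109.06$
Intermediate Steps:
$q{\left(m \right)} = - 3 m$ ($q{\left(m \right)} = m \left(-5 + 2\right) = m \left(-3\right) = - 3 m$)
$z{\left(X,C \right)} = 5 + C^{2}$ ($z{\left(X,C \right)} = C^{2} + 5 = 5 + C^{2}$)
$r{\left(H \right)} = 5 - \frac{2}{H}$
$r^{3}{\left(z{\left(q{\left(3 \right)},2 \right)} \right)} = \left(5 - \frac{2}{5 + 2^{2}}\right)^{3} = \left(5 - \frac{2}{5 + 4}\right)^{3} = \left(5 - \frac{2}{9}\right)^{3} = \left(\frac{43}{9}\right)^{3} = \frac{79507}{729}$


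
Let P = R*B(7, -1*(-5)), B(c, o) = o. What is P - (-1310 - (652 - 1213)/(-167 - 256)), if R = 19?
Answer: 198292/141 ≈ 1406.3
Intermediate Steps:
P = 95 (P = 19*(-1*(-5)) = 19*5 = 95)
P - (-1310 - (652 - 1213)/(-167 - 256)) = 95 - (-1310 - (652 - 1213)/(-167 - 256)) = 95 - (-1310 - (-561)/(-423)) = 95 - (-1310 - (-561)*(-1)/423) = 95 - (-1310 - 1*187/141) = 95 - (-1310 - 187/141) = 95 - 1*(-184897/141) = 95 + 184897/141 = 198292/141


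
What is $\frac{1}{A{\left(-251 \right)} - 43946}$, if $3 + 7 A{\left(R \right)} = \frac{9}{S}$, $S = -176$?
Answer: $- \frac{1232}{54142009} \approx -2.2755 \cdot 10^{-5}$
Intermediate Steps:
$A{\left(R \right)} = - \frac{537}{1232}$ ($A{\left(R \right)} = - \frac{3}{7} + \frac{9 \frac{1}{-176}}{7} = - \frac{3}{7} + \frac{9 \left(- \frac{1}{176}\right)}{7} = - \frac{3}{7} + \frac{1}{7} \left(- \frac{9}{176}\right) = - \frac{3}{7} - \frac{9}{1232} = - \frac{537}{1232}$)
$\frac{1}{A{\left(-251 \right)} - 43946} = \frac{1}{- \frac{537}{1232} - 43946} = \frac{1}{- \frac{54142009}{1232}} = - \frac{1232}{54142009}$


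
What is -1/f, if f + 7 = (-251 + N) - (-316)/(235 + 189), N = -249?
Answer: 106/53663 ≈ 0.0019753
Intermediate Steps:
f = -53663/106 (f = -7 + ((-251 - 249) - (-316)/(235 + 189)) = -7 + (-500 - (-316)/424) = -7 + (-500 - 1*(-79/106)) = -7 + (-500 + 79/106) = -7 - 52921/106 = -53663/106 ≈ -506.25)
-1/f = -1/(-53663/106) = -1*(-106/53663) = 106/53663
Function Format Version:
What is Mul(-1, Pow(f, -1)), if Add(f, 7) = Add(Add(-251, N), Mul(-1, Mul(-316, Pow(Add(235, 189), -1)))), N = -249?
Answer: Rational(106, 53663) ≈ 0.0019753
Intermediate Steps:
f = Rational(-53663, 106) (f = Add(-7, Add(Add(-251, -249), Mul(-1, Mul(-316, Pow(Add(235, 189), -1))))) = Add(-7, Add(-500, Mul(-1, Mul(-316, Pow(424, -1))))) = Add(-7, Add(-500, Mul(-1, Mul(-316, Rational(1, 424))))) = Add(-7, Add(-500, Mul(-1, Rational(-79, 106)))) = Add(-7, Add(-500, Rational(79, 106))) = Add(-7, Rational(-52921, 106)) = Rational(-53663, 106) ≈ -506.25)
Mul(-1, Pow(f, -1)) = Mul(-1, Pow(Rational(-53663, 106), -1)) = Mul(-1, Rational(-106, 53663)) = Rational(106, 53663)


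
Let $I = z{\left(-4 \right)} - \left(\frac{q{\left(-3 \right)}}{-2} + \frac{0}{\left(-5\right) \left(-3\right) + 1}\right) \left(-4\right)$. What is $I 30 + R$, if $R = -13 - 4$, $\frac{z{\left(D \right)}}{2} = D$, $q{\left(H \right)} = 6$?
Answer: $-617$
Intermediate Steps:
$z{\left(D \right)} = 2 D$
$R = -17$
$I = -20$ ($I = 2 \left(-4\right) - \left(\frac{6}{-2} + \frac{0}{\left(-5\right) \left(-3\right) + 1}\right) \left(-4\right) = -8 - \left(6 \left(- \frac{1}{2}\right) + \frac{0}{15 + 1}\right) \left(-4\right) = -8 - \left(-3 + \frac{0}{16}\right) \left(-4\right) = -8 - \left(-3 + 0 \cdot \frac{1}{16}\right) \left(-4\right) = -8 - \left(-3 + 0\right) \left(-4\right) = -8 - \left(-3\right) \left(-4\right) = -8 - 12 = -20$)
$I 30 + R = \left(-20\right) 30 - 17 = -600 - 17 = -617$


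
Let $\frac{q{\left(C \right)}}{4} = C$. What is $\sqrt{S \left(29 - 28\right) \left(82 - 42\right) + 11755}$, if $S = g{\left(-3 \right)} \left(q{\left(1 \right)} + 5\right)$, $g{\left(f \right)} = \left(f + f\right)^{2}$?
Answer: $\sqrt{24715} \approx 157.21$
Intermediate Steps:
$q{\left(C \right)} = 4 C$
$g{\left(f \right)} = 4 f^{2}$ ($g{\left(f \right)} = \left(2 f\right)^{2} = 4 f^{2}$)
$S = 324$ ($S = 4 \left(-3\right)^{2} \left(4 \cdot 1 + 5\right) = 4 \cdot 9 \left(4 + 5\right) = 36 \cdot 9 = 324$)
$\sqrt{S \left(29 - 28\right) \left(82 - 42\right) + 11755} = \sqrt{324 \left(29 - 28\right) \left(82 - 42\right) + 11755} = \sqrt{324 \cdot 1 \cdot 40 + 11755} = \sqrt{324 \cdot 40 + 11755} = \sqrt{12960 + 11755} = \sqrt{24715}$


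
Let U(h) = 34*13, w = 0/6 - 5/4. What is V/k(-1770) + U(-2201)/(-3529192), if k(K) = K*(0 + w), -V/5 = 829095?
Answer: -195069042455/104111164 ≈ -1873.7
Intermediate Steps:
V = -4145475 (V = -5*829095 = -4145475)
w = -5/4 (w = 0*(⅙) - 5*¼ = 0 - 5/4 = -5/4 ≈ -1.2500)
U(h) = 442
k(K) = -5*K/4 (k(K) = K*(0 - 5/4) = K*(-5/4) = -5*K/4)
V/k(-1770) + U(-2201)/(-3529192) = -4145475/((-5/4*(-1770))) + 442/(-3529192) = -4145475/4425/2 + 442*(-1/3529192) = -4145475*2/4425 - 221/1764596 = -110546/59 - 221/1764596 = -195069042455/104111164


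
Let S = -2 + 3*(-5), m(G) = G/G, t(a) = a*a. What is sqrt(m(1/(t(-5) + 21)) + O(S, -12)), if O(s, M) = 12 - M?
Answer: 5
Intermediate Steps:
t(a) = a**2
m(G) = 1
S = -17 (S = -2 - 15 = -17)
sqrt(m(1/(t(-5) + 21)) + O(S, -12)) = sqrt(1 + (12 - 1*(-12))) = sqrt(1 + (12 + 12)) = sqrt(1 + 24) = sqrt(25) = 5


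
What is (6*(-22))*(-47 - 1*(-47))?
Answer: 0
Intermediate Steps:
(6*(-22))*(-47 - 1*(-47)) = -132*(-47 + 47) = -132*0 = 0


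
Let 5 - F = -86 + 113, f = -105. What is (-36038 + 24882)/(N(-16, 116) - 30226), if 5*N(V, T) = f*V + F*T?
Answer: 27890/76001 ≈ 0.36697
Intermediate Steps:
F = -22 (F = 5 - (-86 + 113) = 5 - 1*27 = 5 - 27 = -22)
N(V, T) = -21*V - 22*T/5 (N(V, T) = (-105*V - 22*T)/5 = -21*V - 22*T/5)
(-36038 + 24882)/(N(-16, 116) - 30226) = (-36038 + 24882)/((-21*(-16) - 22/5*116) - 30226) = -11156/((336 - 2552/5) - 30226) = -11156/(-872/5 - 30226) = -11156/(-152002/5) = -11156*(-5/152002) = 27890/76001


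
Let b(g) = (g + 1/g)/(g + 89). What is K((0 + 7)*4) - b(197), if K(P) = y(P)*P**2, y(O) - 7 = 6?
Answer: 287099427/28171 ≈ 10191.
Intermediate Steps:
y(O) = 13 (y(O) = 7 + 6 = 13)
b(g) = (g + 1/g)/(89 + g)
K(P) = 13*P**2
K((0 + 7)*4) - b(197) = 13*((0 + 7)*4)**2 - (1 + 197**2)/(197*(89 + 197)) = 13*(7*4)**2 - (1 + 38809)/(197*286) = 13*28**2 - 38810/(197*286) = 13*784 - 1*19405/28171 = 10192 - 19405/28171 = 287099427/28171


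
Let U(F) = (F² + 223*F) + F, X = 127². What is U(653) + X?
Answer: 588810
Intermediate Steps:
X = 16129
U(F) = F² + 224*F
U(653) + X = 653*(224 + 653) + 16129 = 653*877 + 16129 = 572681 + 16129 = 588810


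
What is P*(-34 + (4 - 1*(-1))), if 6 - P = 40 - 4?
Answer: 870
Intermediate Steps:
P = -30 (P = 6 - (40 - 4) = 6 - 1*36 = 6 - 36 = -30)
P*(-34 + (4 - 1*(-1))) = -30*(-34 + (4 - 1*(-1))) = -30*(-34 + (4 + 1)) = -30*(-34 + 5) = -30*(-29) = 870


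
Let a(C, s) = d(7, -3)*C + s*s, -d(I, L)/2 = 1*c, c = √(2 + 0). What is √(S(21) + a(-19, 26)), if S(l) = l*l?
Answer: √(1117 + 38*√2) ≈ 34.216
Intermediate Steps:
S(l) = l²
c = √2 ≈ 1.4142
d(I, L) = -2*√2
a(C, s) = s² - 2*C*√2 (a(C, s) = (-2*√2)*C + s*s = -2*C*√2 + s² = s² - 2*C*√2)
√(S(21) + a(-19, 26)) = √(21² + (26² - 2*(-19)*√2)) = √(441 + (676 + 38*√2)) = √(1117 + 38*√2)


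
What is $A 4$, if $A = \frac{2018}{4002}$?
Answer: $\frac{4036}{2001} \approx 2.017$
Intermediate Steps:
$A = \frac{1009}{2001}$ ($A = 2018 \cdot \frac{1}{4002} = \frac{1009}{2001} \approx 0.50425$)
$A 4 = \frac{1009}{2001} \cdot 4 = \frac{4036}{2001}$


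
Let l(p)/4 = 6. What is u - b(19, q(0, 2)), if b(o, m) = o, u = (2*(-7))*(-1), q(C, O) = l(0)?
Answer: -5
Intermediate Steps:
l(p) = 24 (l(p) = 4*6 = 24)
q(C, O) = 24
u = 14 (u = -14*(-1) = 14)
u - b(19, q(0, 2)) = 14 - 1*19 = 14 - 19 = -5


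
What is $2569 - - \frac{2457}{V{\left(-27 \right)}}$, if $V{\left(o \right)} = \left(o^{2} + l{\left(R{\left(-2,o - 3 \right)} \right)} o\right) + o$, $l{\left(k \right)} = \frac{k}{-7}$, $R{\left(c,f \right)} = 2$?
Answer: $\frac{473333}{184} \approx 2572.5$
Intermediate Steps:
$l{\left(k \right)} = - \frac{k}{7}$ ($l{\left(k \right)} = k \left(- \frac{1}{7}\right) = - \frac{k}{7}$)
$V{\left(o \right)} = o^{2} + \frac{5 o}{7}$ ($V{\left(o \right)} = \left(o^{2} + \left(- \frac{1}{7}\right) 2 o\right) + o = \left(o^{2} - \frac{2 o}{7}\right) + o = o^{2} + \frac{5 o}{7}$)
$2569 - - \frac{2457}{V{\left(-27 \right)}} = 2569 - - \frac{2457}{\frac{1}{7} \left(-27\right) \left(5 + 7 \left(-27\right)\right)} = 2569 - - \frac{2457}{\frac{1}{7} \left(-27\right) \left(5 - 189\right)} = 2569 - - \frac{2457}{\frac{1}{7} \left(-27\right) \left(-184\right)} = 2569 - - \frac{2457}{\frac{4968}{7}} = 2569 - \left(-2457\right) \frac{7}{4968} = 2569 - - \frac{637}{184} = 2569 + \frac{637}{184} = \frac{473333}{184}$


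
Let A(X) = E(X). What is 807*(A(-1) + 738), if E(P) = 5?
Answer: 599601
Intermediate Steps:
A(X) = 5
807*(A(-1) + 738) = 807*(5 + 738) = 807*743 = 599601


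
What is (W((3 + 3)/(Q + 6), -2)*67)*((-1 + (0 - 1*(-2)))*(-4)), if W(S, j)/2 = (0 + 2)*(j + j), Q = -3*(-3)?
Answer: 4288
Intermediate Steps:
Q = 9
W(S, j) = 8*j (W(S, j) = 2*((0 + 2)*(j + j)) = 2*(2*(2*j)) = 2*(4*j) = 8*j)
(W((3 + 3)/(Q + 6), -2)*67)*((-1 + (0 - 1*(-2)))*(-4)) = ((8*(-2))*67)*((-1 + (0 - 1*(-2)))*(-4)) = (-16*67)*((-1 + (0 + 2))*(-4)) = -1072*(-1 + 2)*(-4) = -1072*(-4) = 4288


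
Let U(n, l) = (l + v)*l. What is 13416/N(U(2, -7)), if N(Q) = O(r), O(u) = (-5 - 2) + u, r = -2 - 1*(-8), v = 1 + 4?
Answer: -13416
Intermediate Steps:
v = 5
r = 6 (r = -2 + 8 = 6)
O(u) = -7 + u
U(n, l) = l*(5 + l) (U(n, l) = (l + 5)*l = (5 + l)*l = l*(5 + l))
N(Q) = -1 (N(Q) = -7 + 6 = -1)
13416/N(U(2, -7)) = 13416/(-1) = 13416*(-1) = -13416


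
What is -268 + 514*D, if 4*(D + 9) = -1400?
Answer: -184794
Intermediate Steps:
D = -359 (D = -9 + (1/4)*(-1400) = -9 - 350 = -359)
-268 + 514*D = -268 + 514*(-359) = -268 - 184526 = -184794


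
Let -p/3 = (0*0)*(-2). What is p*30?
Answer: 0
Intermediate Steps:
p = 0 (p = -3*0*0*(-2) = -0*(-2) = -3*0 = 0)
p*30 = 0*30 = 0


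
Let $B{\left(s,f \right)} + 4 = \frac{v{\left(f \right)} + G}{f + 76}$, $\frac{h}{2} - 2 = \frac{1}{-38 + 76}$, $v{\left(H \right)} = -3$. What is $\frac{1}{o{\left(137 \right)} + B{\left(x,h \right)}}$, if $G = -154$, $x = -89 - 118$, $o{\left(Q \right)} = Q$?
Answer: $\frac{1521}{199310} \approx 0.0076313$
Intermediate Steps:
$x = -207$
$h = \frac{77}{19}$ ($h = 4 + \frac{2}{-38 + 76} = 4 + \frac{2}{38} = 4 + 2 \cdot \frac{1}{38} = 4 + \frac{1}{19} = \frac{77}{19} \approx 4.0526$)
$B{\left(s,f \right)} = -4 - \frac{157}{76 + f}$ ($B{\left(s,f \right)} = -4 + \frac{-3 - 154}{f + 76} = -4 - \frac{157}{76 + f}$)
$\frac{1}{o{\left(137 \right)} + B{\left(x,h \right)}} = \frac{1}{137 + \frac{-461 - \frac{308}{19}}{76 + \frac{77}{19}}} = \frac{1}{137 + \frac{-461 - \frac{308}{19}}{\frac{1521}{19}}} = \frac{1}{137 + \frac{19}{1521} \left(- \frac{9067}{19}\right)} = \frac{1}{137 - \frac{9067}{1521}} = \frac{1}{\frac{199310}{1521}} = \frac{1521}{199310}$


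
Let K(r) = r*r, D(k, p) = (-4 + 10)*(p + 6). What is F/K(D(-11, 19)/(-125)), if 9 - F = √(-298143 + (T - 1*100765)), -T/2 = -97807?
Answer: 25/4 - 25*I*√203294/36 ≈ 6.25 - 313.11*I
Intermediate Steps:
T = 195614 (T = -2*(-97807) = 195614)
D(k, p) = 36 + 6*p (D(k, p) = 6*(6 + p) = 36 + 6*p)
F = 9 - I*√203294 (F = 9 - √(-298143 + (195614 - 1*100765)) = 9 - √(-298143 + (195614 - 100765)) = 9 - √(-298143 + 94849) = 9 - √(-203294) = 9 - I*√203294 ≈ 9.0 - 450.88*I)
K(r) = r²
F/K(D(-11, 19)/(-125)) = (9 - I*√203294)/(((36 + 6*19)/(-125))²) = (9 - I*√203294)/(((36 + 114)*(-1/125))²) = (9 - I*√203294)/((150*(-1/125))²) = (9 - I*√203294)/((-6/5)²) = (9 - I*√203294)/(36/25) = (9 - I*√203294)*(25/36) = 25/4 - 25*I*√203294/36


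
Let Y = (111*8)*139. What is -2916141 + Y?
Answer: -2792709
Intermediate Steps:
Y = 123432 (Y = 888*139 = 123432)
-2916141 + Y = -2916141 + 123432 = -2792709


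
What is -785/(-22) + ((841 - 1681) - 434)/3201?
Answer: 225887/6402 ≈ 35.284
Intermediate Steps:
-785/(-22) + ((841 - 1681) - 434)/3201 = -785*(-1/22) + (-840 - 434)*(1/3201) = 785/22 - 1274*1/3201 = 785/22 - 1274/3201 = 225887/6402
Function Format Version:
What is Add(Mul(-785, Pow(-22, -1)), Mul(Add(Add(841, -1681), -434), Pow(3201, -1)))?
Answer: Rational(225887, 6402) ≈ 35.284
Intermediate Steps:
Add(Mul(-785, Pow(-22, -1)), Mul(Add(Add(841, -1681), -434), Pow(3201, -1))) = Add(Mul(-785, Rational(-1, 22)), Mul(Add(-840, -434), Rational(1, 3201))) = Add(Rational(785, 22), Mul(-1274, Rational(1, 3201))) = Add(Rational(785, 22), Rational(-1274, 3201)) = Rational(225887, 6402)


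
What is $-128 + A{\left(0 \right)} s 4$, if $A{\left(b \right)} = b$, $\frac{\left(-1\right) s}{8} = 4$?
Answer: $-128$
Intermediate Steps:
$s = -32$ ($s = \left(-8\right) 4 = -32$)
$-128 + A{\left(0 \right)} s 4 = -128 + 0 \left(-32\right) 4 = -128 + 0 \cdot 4 = -128 + 0 = -128$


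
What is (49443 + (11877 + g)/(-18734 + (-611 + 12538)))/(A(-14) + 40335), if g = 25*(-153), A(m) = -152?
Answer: 112183483/91175227 ≈ 1.2304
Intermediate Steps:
g = -3825
(49443 + (11877 + g)/(-18734 + (-611 + 12538)))/(A(-14) + 40335) = (49443 + (11877 - 3825)/(-18734 + (-611 + 12538)))/(-152 + 40335) = (49443 + 8052/(-18734 + 11927))/40183 = (49443 + 8052/(-6807))*(1/40183) = (49443 + 8052*(-1/6807))*(1/40183) = (49443 - 2684/2269)*(1/40183) = (112183483/2269)*(1/40183) = 112183483/91175227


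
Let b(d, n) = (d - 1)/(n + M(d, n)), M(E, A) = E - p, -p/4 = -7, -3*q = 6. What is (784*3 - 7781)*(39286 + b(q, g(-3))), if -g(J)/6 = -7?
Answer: -853129347/4 ≈ -2.1328e+8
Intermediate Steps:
q = -2 (q = -1/3*6 = -2)
p = 28 (p = -4*(-7) = 28)
g(J) = 42 (g(J) = -6*(-7) = 42)
M(E, A) = -28 + E (M(E, A) = E - 1*28 = E - 28 = -28 + E)
b(d, n) = (-1 + d)/(-28 + d + n) (b(d, n) = (d - 1)/(n + (-28 + d)) = (-1 + d)/(-28 + d + n))
(784*3 - 7781)*(39286 + b(q, g(-3))) = (784*3 - 7781)*(39286 + (-1 - 2)/(-28 - 2 + 42)) = (2352 - 7781)*(39286 - 3/12) = -5429*(39286 + (1/12)*(-3)) = -5429*(39286 - 1/4) = -5429*157143/4 = -853129347/4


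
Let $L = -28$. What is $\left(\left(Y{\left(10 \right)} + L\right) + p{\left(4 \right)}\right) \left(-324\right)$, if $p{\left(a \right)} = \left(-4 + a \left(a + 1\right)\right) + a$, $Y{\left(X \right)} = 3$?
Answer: $1620$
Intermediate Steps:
$p{\left(a \right)} = -4 + a + a \left(1 + a\right)$ ($p{\left(a \right)} = \left(-4 + a \left(1 + a\right)\right) + a = -4 + a + a \left(1 + a\right)$)
$\left(\left(Y{\left(10 \right)} + L\right) + p{\left(4 \right)}\right) \left(-324\right) = \left(\left(3 - 28\right) + \left(-4 + 4^{2} + 2 \cdot 4\right)\right) \left(-324\right) = \left(-25 + \left(-4 + 16 + 8\right)\right) \left(-324\right) = \left(-25 + 20\right) \left(-324\right) = \left(-5\right) \left(-324\right) = 1620$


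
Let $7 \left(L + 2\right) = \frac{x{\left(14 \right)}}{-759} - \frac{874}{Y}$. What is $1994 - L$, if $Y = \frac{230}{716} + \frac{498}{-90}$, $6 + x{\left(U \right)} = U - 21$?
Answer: $\frac{293253652495}{148705557} \approx 1972.0$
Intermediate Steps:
$x{\left(U \right)} = -27 + U$ ($x{\left(U \right)} = -6 + \left(U - 21\right) = -6 + \left(-21 + U\right) = -27 + U$)
$Y = - \frac{27989}{5370}$ ($Y = 230 \cdot \frac{1}{716} + 498 \left(- \frac{1}{90}\right) = \frac{115}{358} - \frac{83}{15} = - \frac{27989}{5370} \approx -5.2121$)
$L = \frac{3265228163}{148705557}$ ($L = -2 + \frac{\frac{-27 + 14}{-759} - \frac{874}{- \frac{27989}{5370}}}{7} = -2 + \frac{\left(-13\right) \left(- \frac{1}{759}\right) - - \frac{4693380}{27989}}{7} = -2 + \frac{\frac{13}{759} + \frac{4693380}{27989}}{7} = -2 + \frac{1}{7} \cdot \frac{3562639277}{21243651} = -2 + \frac{3562639277}{148705557} = \frac{3265228163}{148705557} \approx 21.958$)
$1994 - L = 1994 - \frac{3265228163}{148705557} = \frac{293253652495}{148705557}$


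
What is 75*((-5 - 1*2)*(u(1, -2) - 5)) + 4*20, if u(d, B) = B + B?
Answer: 4805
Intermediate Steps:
u(d, B) = 2*B
75*((-5 - 1*2)*(u(1, -2) - 5)) + 4*20 = 75*((-5 - 1*2)*(2*(-2) - 5)) + 4*20 = 75*((-5 - 2)*(-4 - 5)) + 80 = 75*(-7*(-9)) + 80 = 75*63 + 80 = 4725 + 80 = 4805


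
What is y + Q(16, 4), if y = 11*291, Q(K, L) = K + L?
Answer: 3221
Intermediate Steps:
y = 3201
y + Q(16, 4) = 3201 + (16 + 4) = 3201 + 20 = 3221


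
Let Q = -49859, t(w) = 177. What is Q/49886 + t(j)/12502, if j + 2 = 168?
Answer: -153626849/155918693 ≈ -0.98530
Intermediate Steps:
j = 166 (j = -2 + 168 = 166)
Q/49886 + t(j)/12502 = -49859/49886 + 177/12502 = -153626849/155918693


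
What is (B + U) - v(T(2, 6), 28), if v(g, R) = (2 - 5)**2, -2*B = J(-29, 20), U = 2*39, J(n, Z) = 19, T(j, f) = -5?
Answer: 119/2 ≈ 59.500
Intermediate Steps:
U = 78
B = -19/2 (B = -1/2*19 = -19/2 ≈ -9.5000)
v(g, R) = 9 (v(g, R) = (-3)**2 = 9)
(B + U) - v(T(2, 6), 28) = (-19/2 + 78) - 1*9 = 137/2 - 9 = 119/2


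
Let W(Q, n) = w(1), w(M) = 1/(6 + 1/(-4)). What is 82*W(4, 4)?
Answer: 328/23 ≈ 14.261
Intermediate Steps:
w(M) = 4/23 (w(M) = 1/(6 - ¼) = 1/(23/4) = 4/23)
W(Q, n) = 4/23
82*W(4, 4) = 82*(4/23) = 328/23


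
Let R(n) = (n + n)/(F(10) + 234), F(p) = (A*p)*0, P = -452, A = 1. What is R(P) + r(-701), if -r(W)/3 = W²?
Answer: -172482203/117 ≈ -1.4742e+6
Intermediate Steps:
r(W) = -3*W²
F(p) = 0 (F(p) = (1*p)*0 = p*0 = 0)
R(n) = n/117 (R(n) = (n + n)/(0 + 234) = (2*n)/234 = (2*n)*(1/234) = n/117)
R(P) + r(-701) = (1/117)*(-452) - 3*(-701)² = -452/117 - 3*491401 = -452/117 - 1474203 = -172482203/117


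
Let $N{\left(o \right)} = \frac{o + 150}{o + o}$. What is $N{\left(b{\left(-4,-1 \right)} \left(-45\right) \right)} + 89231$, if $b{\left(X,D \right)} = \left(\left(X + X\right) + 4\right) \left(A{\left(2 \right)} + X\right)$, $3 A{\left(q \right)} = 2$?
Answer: $\frac{713851}{8} \approx 89231.0$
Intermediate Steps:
$A{\left(q \right)} = \frac{2}{3}$ ($A{\left(q \right)} = \frac{1}{3} \cdot 2 = \frac{2}{3}$)
$b{\left(X,D \right)} = \left(4 + 2 X\right) \left(\frac{2}{3} + X\right)$ ($b{\left(X,D \right)} = \left(\left(X + X\right) + 4\right) \left(\frac{2}{3} + X\right) = \left(2 X + 4\right) \left(\frac{2}{3} + X\right) = \left(4 + 2 X\right) \left(\frac{2}{3} + X\right)$)
$N{\left(o \right)} = \frac{150 + o}{2 o}$
$N{\left(b{\left(-4,-1 \right)} \left(-45\right) \right)} + 89231 = \frac{150 + \left(\frac{8}{3} + 2 \left(-4\right)^{2} + \frac{16}{3} \left(-4\right)\right) \left(-45\right)}{2 \left(\frac{8}{3} + 2 \left(-4\right)^{2} + \frac{16}{3} \left(-4\right)\right) \left(-45\right)} + 89231 = \frac{150 + \left(\frac{8}{3} + 2 \cdot 16 - \frac{64}{3}\right) \left(-45\right)}{2 \left(\frac{8}{3} + 2 \cdot 16 - \frac{64}{3}\right) \left(-45\right)} + 89231 = \frac{150 + \left(\frac{8}{3} + 32 - \frac{64}{3}\right) \left(-45\right)}{2 \left(\frac{8}{3} + 32 - \frac{64}{3}\right) \left(-45\right)} + 89231 = \frac{150 + \frac{40}{3} \left(-45\right)}{2 \cdot \frac{40}{3} \left(-45\right)} + 89231 = \frac{150 - 600}{2 \left(-600\right)} + 89231 = \frac{1}{2} \left(- \frac{1}{600}\right) \left(-450\right) + 89231 = \frac{3}{8} + 89231 = \frac{713851}{8}$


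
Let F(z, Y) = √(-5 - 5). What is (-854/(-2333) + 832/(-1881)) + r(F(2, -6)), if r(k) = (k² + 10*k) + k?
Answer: -44218412/4388373 + 11*I*√10 ≈ -10.076 + 34.785*I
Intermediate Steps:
F(z, Y) = I*√10 (F(z, Y) = √(-10) = I*√10)
r(k) = k² + 11*k
(-854/(-2333) + 832/(-1881)) + r(F(2, -6)) = (-854/(-2333) + 832/(-1881)) + (I*√10)*(11 + I*√10) = (-854*(-1/2333) + 832*(-1/1881)) + I*√10*(11 + I*√10) = (854/2333 - 832/1881) + I*√10*(11 + I*√10) = -334682/4388373 + I*√10*(11 + I*√10)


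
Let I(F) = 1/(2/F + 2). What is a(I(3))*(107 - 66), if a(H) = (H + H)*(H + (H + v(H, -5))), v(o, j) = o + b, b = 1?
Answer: 2091/32 ≈ 65.344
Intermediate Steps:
v(o, j) = 1 + o (v(o, j) = o + 1 = 1 + o)
I(F) = 1/(2 + 2/F)
a(H) = 2*H*(1 + 3*H) (a(H) = (H + H)*(H + (H + (1 + H))) = (2*H)*(H + (1 + 2*H)) = (2*H)*(1 + 3*H) = 2*H*(1 + 3*H))
a(I(3))*(107 - 66) = (2*((½)*3/(1 + 3))*(1 + 3*((½)*3/(1 + 3))))*(107 - 66) = (2*((½)*3/4)*(1 + 3*((½)*3/4)))*41 = (2*((½)*3*(¼))*(1 + 3*((½)*3*(¼))))*41 = (2*(3/8)*(1 + 3*(3/8)))*41 = (2*(3/8)*(1 + 9/8))*41 = (2*(3/8)*(17/8))*41 = (51/32)*41 = 2091/32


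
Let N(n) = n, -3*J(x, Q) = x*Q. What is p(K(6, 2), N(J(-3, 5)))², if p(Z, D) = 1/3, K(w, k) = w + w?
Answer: ⅑ ≈ 0.11111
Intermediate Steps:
J(x, Q) = -Q*x/3 (J(x, Q) = -x*Q/3 = -Q*x/3)
K(w, k) = 2*w
p(Z, D) = ⅓
p(K(6, 2), N(J(-3, 5)))² = (⅓)² = ⅑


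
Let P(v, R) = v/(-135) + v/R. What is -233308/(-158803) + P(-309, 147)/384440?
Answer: 49443242652109/33653936707650 ≈ 1.4692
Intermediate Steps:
P(v, R) = -v/135 + v/R (P(v, R) = v*(-1/135) + v/R = -v/135 + v/R)
-233308/(-158803) + P(-309, 147)/384440 = -233308/(-158803) + (-1/135*(-309) - 309/147)/384440 = -233308*(-1/158803) + (103/45 - 309*1/147)*(1/384440) = 233308/158803 + (103/45 - 103/49)*(1/384440) = 233308/158803 + (412/2205)*(1/384440) = 233308/158803 + 103/211922550 = 49443242652109/33653936707650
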